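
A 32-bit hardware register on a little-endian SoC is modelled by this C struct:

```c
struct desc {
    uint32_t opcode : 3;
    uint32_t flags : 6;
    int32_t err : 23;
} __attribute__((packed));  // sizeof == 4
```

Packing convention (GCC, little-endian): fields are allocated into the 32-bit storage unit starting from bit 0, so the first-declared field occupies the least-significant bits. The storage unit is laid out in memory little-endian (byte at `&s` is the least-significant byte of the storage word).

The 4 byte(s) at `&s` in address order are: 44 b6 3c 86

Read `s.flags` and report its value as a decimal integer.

8

[0]=0x44 [1]=0xb6 [2]=0x3c [3]=0x86 (little-endian) → word 0x863cb644
opcode [0+:3] = (word>>0) & 0x7 = 4
flags [3+:6] = (word>>3) & 0x3f = 8  ←
err [9+:23] = (word>>9) & 0x7fffff = 4398683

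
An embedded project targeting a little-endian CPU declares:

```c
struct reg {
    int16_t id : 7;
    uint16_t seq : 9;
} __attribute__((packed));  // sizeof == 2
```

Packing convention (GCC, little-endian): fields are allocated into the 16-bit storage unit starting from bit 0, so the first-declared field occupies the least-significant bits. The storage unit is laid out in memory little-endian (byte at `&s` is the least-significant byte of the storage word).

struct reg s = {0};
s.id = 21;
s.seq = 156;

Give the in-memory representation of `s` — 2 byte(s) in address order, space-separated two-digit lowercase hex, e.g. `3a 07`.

15 4e

[0+:7] id=21 & 0x7f = 0x15; word=0x0015
[7+:9] seq=156 & 0x1ff = 0x9c; word=0x4e15
word = 0x4e15 → little-endian bytes:
  [0]=0x15  [1]=0x4e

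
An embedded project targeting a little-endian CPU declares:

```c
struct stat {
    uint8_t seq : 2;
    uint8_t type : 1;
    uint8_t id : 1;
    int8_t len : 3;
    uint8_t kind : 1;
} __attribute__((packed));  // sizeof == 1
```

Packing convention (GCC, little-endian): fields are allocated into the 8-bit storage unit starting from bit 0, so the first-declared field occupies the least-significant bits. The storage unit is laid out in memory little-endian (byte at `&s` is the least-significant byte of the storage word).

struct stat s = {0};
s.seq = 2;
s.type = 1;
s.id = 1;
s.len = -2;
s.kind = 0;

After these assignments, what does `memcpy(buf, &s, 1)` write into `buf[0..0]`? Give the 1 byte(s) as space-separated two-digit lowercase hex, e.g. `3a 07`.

6e

seq (2b) val=2 bits=0x2 at bit 0: 0x02
type (1b) val=1 bits=0x1 at bit 2: 0x06
id (1b) val=1 bits=0x1 at bit 3: 0x0e
len (3b) val=-2 bits=0x6 at bit 4: 0x6e
kind (1b) val=0 bits=0x0 at bit 7: 0x6e
word = 0x6e → little-endian bytes:
  [0]=0x6e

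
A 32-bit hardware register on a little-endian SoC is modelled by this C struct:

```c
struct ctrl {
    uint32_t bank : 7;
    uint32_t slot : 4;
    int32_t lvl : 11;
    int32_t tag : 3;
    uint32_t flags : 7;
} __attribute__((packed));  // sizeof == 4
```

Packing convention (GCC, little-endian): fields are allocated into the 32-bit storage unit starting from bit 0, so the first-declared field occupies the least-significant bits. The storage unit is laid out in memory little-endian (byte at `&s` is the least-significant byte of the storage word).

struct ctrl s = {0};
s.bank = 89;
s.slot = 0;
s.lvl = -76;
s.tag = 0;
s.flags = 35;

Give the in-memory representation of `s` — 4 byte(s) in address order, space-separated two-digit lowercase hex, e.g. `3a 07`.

59 a0 3d 46

[0+:7] bank=89 & 0x7f = 0x59; word=0x00000059
[7+:4] slot=0 & 0xf = 0x0; word=0x00000059
[11+:11] lvl=-76 & 0x7ff = 0x7b4; word=0x003da059
[22+:3] tag=0 & 0x7 = 0x0; word=0x003da059
[25+:7] flags=35 & 0x7f = 0x23; word=0x463da059
word = 0x463da059 → little-endian bytes:
  [0]=0x59  [1]=0xa0  [2]=0x3d  [3]=0x46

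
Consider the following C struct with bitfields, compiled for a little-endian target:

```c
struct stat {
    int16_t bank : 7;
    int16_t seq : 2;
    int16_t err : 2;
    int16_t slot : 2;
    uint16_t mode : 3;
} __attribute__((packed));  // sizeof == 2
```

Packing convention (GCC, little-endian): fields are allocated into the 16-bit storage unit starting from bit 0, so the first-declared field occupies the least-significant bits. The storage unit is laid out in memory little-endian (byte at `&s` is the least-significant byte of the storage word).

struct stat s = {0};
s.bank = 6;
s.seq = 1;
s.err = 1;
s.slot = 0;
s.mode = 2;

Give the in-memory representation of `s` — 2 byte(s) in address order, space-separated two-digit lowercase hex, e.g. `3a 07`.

bank (7b) val=6 bits=0x6 at bit 0: 0x0006
seq (2b) val=1 bits=0x1 at bit 7: 0x0086
err (2b) val=1 bits=0x1 at bit 9: 0x0286
slot (2b) val=0 bits=0x0 at bit 11: 0x0286
mode (3b) val=2 bits=0x2 at bit 13: 0x4286
word = 0x4286 → little-endian bytes:
  [0]=0x86  [1]=0x42

86 42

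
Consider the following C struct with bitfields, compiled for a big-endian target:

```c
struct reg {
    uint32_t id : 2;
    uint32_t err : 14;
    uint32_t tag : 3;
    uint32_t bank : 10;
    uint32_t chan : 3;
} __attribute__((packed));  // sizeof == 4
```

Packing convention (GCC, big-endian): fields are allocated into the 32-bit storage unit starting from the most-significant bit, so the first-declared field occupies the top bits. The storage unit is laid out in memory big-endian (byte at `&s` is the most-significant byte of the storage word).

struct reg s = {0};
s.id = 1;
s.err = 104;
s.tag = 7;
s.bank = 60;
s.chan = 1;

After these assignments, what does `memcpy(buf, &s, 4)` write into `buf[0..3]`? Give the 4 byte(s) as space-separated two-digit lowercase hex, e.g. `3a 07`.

40 68 e1 e1

id:2 = 1 → 0x1 << 30 → word 0x40000000
err:14 = 104 → 0x68 << 16 → word 0x40680000
tag:3 = 7 → 0x7 << 13 → word 0x4068e000
bank:10 = 60 → 0x3c << 3 → word 0x4068e1e0
chan:3 = 1 → 0x1 << 0 → word 0x4068e1e1
word = 0x4068e1e1 → big-endian bytes:
  [0]=0x40  [1]=0x68  [2]=0xe1  [3]=0xe1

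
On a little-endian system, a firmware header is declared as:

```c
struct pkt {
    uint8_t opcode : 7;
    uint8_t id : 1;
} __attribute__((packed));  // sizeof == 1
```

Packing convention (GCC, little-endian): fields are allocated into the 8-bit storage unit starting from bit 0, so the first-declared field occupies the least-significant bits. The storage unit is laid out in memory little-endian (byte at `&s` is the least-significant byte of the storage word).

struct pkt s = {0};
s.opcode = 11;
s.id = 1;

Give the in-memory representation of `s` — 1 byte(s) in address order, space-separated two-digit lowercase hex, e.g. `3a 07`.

[0+:7] opcode=11 & 0x7f = 0xb; word=0x0b
[7+:1] id=1 & 0x1 = 0x1; word=0x8b
word = 0x8b → little-endian bytes:
  [0]=0x8b

8b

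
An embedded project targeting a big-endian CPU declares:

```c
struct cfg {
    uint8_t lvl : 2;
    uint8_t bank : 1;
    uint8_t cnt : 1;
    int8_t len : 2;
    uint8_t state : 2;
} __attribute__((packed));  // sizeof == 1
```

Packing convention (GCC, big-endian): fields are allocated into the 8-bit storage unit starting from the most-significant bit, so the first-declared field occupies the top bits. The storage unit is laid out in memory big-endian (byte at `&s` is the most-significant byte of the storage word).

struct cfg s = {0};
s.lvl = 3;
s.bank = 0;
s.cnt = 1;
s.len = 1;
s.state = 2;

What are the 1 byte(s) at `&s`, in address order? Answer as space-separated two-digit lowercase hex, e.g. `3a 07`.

lvl:2 = 3 → 0x3 << 6 → word 0xc0
bank:1 = 0 → 0x0 << 5 → word 0xc0
cnt:1 = 1 → 0x1 << 4 → word 0xd0
len:2 = 1 → 0x1 << 2 → word 0xd4
state:2 = 2 → 0x2 << 0 → word 0xd6
word = 0xd6 → big-endian bytes:
  [0]=0xd6

d6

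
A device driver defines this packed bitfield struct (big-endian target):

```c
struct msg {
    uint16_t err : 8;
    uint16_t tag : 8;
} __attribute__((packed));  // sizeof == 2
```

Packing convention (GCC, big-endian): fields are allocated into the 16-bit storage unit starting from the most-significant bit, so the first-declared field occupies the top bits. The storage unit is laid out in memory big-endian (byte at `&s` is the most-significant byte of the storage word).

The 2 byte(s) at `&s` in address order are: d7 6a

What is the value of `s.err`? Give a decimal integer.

[0]=0xd7 [1]=0x6a (big-endian) → word 0xd76a
err [8+:8] = (word>>8) & 0xff = 215  ←
tag [0+:8] = (word>>0) & 0xff = 106

215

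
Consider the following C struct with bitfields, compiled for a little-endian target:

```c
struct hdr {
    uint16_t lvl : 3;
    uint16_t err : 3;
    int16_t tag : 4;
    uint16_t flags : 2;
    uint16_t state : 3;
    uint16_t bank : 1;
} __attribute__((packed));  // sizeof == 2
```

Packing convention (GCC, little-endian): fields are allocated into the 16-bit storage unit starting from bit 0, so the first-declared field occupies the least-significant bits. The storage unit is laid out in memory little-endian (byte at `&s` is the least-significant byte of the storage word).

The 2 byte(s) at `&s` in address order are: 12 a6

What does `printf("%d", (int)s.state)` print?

[0]=0x12 [1]=0xa6 (little-endian) → word 0xa612
lvl:3 @ bit 0 → (0xa612>>0)&0x7 = 0x2
err:3 @ bit 3 → (0xa612>>3)&0x7 = 0x2
tag:4 @ bit 6 → (0xa612>>6)&0xf = 0x8
flags:2 @ bit 10 → (0xa612>>10)&0x3 = 0x1
state:3 @ bit 12 → (0xa612>>12)&0x7 = 0x2  ←
bank:1 @ bit 15 → (0xa612>>15)&0x1 = 0x1

2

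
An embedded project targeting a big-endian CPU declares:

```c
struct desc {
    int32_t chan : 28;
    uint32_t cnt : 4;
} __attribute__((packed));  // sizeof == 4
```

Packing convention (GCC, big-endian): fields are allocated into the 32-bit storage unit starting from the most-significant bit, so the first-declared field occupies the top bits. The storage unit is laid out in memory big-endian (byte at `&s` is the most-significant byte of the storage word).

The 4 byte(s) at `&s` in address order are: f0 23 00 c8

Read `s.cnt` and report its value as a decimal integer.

8

[0]=0xf0 [1]=0x23 [2]=0x00 [3]=0xc8 (big-endian) → word 0xf02300c8
chan:28 @ bit 4 → (0xf02300c8>>4)&0xfffffff = 0xf02300c
cnt:4 @ bit 0 → (0xf02300c8>>0)&0xf = 0x8  ←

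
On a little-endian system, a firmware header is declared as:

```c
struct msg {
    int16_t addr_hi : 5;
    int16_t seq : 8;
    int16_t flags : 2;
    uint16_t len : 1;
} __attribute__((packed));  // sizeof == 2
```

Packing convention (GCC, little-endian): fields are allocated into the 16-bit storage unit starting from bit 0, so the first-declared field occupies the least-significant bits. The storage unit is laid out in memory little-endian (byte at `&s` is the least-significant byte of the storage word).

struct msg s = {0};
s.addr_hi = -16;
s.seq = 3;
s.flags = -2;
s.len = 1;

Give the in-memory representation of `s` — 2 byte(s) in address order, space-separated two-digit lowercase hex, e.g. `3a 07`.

addr_hi:5 = -16 → 0x10 << 0 → word 0x0010
seq:8 = 3 → 0x3 << 5 → word 0x0070
flags:2 = -2 → 0x2 << 13 → word 0x4070
len:1 = 1 → 0x1 << 15 → word 0xc070
word = 0xc070 → little-endian bytes:
  [0]=0x70  [1]=0xc0

70 c0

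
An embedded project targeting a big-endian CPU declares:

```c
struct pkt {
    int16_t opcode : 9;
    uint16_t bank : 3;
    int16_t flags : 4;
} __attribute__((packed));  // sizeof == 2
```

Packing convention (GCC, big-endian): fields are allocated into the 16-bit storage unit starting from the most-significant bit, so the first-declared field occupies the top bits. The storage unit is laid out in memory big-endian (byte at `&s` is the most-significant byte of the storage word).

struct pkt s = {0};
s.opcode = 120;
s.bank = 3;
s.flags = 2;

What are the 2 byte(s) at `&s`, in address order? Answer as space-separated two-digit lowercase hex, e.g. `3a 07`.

3c 32

opcode:9 = 120 → 0x78 << 7 → word 0x3c00
bank:3 = 3 → 0x3 << 4 → word 0x3c30
flags:4 = 2 → 0x2 << 0 → word 0x3c32
word = 0x3c32 → big-endian bytes:
  [0]=0x3c  [1]=0x32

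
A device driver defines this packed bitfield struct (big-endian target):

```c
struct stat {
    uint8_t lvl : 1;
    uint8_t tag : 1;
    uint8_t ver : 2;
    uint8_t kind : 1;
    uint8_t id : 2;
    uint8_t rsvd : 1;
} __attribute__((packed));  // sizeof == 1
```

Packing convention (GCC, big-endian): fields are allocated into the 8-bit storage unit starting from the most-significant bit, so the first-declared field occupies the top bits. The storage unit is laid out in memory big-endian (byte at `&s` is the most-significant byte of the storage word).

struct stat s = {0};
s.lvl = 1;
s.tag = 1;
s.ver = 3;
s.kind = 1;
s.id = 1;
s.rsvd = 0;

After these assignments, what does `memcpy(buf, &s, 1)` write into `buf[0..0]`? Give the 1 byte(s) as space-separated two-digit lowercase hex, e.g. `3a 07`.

fa

lvl (1b) val=1 bits=0x1 at bit 7: 0x80
tag (1b) val=1 bits=0x1 at bit 6: 0xc0
ver (2b) val=3 bits=0x3 at bit 4: 0xf0
kind (1b) val=1 bits=0x1 at bit 3: 0xf8
id (2b) val=1 bits=0x1 at bit 1: 0xfa
rsvd (1b) val=0 bits=0x0 at bit 0: 0xfa
word = 0xfa → big-endian bytes:
  [0]=0xfa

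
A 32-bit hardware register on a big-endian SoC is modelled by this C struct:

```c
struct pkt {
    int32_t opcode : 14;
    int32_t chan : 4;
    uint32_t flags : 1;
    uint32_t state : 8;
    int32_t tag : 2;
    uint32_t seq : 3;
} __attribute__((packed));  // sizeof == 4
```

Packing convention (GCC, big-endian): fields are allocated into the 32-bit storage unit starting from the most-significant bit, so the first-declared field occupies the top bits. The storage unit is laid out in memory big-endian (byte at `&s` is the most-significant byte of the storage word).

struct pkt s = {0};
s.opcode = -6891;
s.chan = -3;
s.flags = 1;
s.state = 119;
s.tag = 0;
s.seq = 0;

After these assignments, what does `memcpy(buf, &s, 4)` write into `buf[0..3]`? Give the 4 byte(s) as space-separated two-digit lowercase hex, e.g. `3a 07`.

94 57 6e e0

opcode:14 = -6891 → 0x2515 << 18 → word 0x94540000
chan:4 = -3 → 0xd << 14 → word 0x94574000
flags:1 = 1 → 0x1 << 13 → word 0x94576000
state:8 = 119 → 0x77 << 5 → word 0x94576ee0
tag:2 = 0 → 0x0 << 3 → word 0x94576ee0
seq:3 = 0 → 0x0 << 0 → word 0x94576ee0
word = 0x94576ee0 → big-endian bytes:
  [0]=0x94  [1]=0x57  [2]=0x6e  [3]=0xe0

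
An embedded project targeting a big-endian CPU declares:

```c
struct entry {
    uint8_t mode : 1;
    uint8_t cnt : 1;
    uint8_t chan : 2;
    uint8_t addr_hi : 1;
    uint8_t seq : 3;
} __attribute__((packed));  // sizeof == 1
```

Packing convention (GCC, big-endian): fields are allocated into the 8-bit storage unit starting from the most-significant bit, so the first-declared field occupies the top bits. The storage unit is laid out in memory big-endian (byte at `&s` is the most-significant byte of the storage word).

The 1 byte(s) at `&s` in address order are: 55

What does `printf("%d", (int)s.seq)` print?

[0]=0x55 (big-endian) → word 0x55
mode:1 @ bit 7 → (0x55>>7)&0x1 = 0x0
cnt:1 @ bit 6 → (0x55>>6)&0x1 = 0x1
chan:2 @ bit 4 → (0x55>>4)&0x3 = 0x1
addr_hi:1 @ bit 3 → (0x55>>3)&0x1 = 0x0
seq:3 @ bit 0 → (0x55>>0)&0x7 = 0x5  ←

5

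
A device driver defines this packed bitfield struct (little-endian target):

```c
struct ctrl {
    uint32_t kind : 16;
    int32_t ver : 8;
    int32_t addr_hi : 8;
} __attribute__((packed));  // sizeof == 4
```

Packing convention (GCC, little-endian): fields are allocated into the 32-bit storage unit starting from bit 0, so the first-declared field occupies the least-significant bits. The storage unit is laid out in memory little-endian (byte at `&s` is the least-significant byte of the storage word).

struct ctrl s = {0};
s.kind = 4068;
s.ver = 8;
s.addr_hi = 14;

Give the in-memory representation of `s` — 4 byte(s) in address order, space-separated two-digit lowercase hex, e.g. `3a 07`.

e4 0f 08 0e

[0+:16] kind=4068 & 0xffff = 0xfe4; word=0x00000fe4
[16+:8] ver=8 & 0xff = 0x8; word=0x00080fe4
[24+:8] addr_hi=14 & 0xff = 0xe; word=0x0e080fe4
word = 0x0e080fe4 → little-endian bytes:
  [0]=0xe4  [1]=0x0f  [2]=0x08  [3]=0x0e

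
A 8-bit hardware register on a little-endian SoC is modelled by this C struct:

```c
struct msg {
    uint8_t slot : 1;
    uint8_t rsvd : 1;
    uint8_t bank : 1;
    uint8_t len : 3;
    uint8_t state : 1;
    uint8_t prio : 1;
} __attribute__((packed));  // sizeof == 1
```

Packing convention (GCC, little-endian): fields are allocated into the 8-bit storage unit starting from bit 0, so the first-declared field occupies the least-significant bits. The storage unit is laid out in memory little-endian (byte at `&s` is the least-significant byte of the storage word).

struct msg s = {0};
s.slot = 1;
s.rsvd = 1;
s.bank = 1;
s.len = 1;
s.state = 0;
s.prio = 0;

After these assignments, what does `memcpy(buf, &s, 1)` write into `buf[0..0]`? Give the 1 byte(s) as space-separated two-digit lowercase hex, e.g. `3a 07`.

0f

slot:1 = 1 → 0x1 << 0 → word 0x01
rsvd:1 = 1 → 0x1 << 1 → word 0x03
bank:1 = 1 → 0x1 << 2 → word 0x07
len:3 = 1 → 0x1 << 3 → word 0x0f
state:1 = 0 → 0x0 << 6 → word 0x0f
prio:1 = 0 → 0x0 << 7 → word 0x0f
word = 0x0f → little-endian bytes:
  [0]=0x0f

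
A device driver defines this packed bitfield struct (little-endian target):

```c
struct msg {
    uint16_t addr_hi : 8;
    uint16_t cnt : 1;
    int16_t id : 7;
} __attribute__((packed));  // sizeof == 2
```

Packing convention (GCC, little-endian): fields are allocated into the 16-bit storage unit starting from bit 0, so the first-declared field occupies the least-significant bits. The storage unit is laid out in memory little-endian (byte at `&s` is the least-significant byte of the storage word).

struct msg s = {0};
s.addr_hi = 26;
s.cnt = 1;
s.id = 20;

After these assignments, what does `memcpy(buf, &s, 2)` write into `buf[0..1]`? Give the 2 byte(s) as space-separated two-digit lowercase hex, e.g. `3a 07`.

1a 29

addr_hi:8 = 26 → 0x1a << 0 → word 0x001a
cnt:1 = 1 → 0x1 << 8 → word 0x011a
id:7 = 20 → 0x14 << 9 → word 0x291a
word = 0x291a → little-endian bytes:
  [0]=0x1a  [1]=0x29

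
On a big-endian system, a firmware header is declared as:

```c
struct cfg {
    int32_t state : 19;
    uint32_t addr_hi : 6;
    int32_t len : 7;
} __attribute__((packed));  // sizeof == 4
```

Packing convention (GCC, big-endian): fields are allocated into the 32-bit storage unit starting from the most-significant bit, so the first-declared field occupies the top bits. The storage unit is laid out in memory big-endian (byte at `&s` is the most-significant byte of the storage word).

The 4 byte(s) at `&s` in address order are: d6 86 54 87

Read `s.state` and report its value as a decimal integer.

-84942

[0]=0xd6 [1]=0x86 [2]=0x54 [3]=0x87 (big-endian) → word 0xd6865487
state:19 @ bit 13 → (0xd6865487>>13)&0x7ffff = 0x6b432  ←
addr_hi:6 @ bit 7 → (0xd6865487>>7)&0x3f = 0x29
len:7 @ bit 0 → (0xd6865487>>0)&0x7f = 0x7
state signed 19b, MSB=1: 439346 - 524288 = -84942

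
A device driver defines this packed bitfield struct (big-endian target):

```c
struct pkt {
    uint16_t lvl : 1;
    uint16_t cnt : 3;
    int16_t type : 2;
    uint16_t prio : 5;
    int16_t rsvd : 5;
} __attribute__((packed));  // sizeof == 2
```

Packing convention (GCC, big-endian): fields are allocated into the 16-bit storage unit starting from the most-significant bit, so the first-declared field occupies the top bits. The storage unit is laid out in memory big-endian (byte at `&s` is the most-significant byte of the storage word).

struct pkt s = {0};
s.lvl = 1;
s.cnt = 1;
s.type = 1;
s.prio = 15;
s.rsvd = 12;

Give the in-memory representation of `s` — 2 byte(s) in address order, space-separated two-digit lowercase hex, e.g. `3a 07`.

[15+:1] lvl=1 & 0x1 = 0x1; word=0x8000
[12+:3] cnt=1 & 0x7 = 0x1; word=0x9000
[10+:2] type=1 & 0x3 = 0x1; word=0x9400
[5+:5] prio=15 & 0x1f = 0xf; word=0x95e0
[0+:5] rsvd=12 & 0x1f = 0xc; word=0x95ec
word = 0x95ec → big-endian bytes:
  [0]=0x95  [1]=0xec

95 ec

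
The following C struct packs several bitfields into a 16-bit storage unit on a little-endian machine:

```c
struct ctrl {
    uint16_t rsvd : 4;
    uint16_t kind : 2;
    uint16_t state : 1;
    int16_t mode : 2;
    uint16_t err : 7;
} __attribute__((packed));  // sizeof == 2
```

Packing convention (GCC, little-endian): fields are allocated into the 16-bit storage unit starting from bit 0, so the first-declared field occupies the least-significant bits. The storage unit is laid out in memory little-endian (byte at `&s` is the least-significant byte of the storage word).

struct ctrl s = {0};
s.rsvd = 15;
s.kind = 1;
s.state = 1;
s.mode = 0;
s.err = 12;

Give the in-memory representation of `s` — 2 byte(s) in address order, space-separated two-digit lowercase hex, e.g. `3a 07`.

rsvd (4b) val=15 bits=0xf at bit 0: 0x000f
kind (2b) val=1 bits=0x1 at bit 4: 0x001f
state (1b) val=1 bits=0x1 at bit 6: 0x005f
mode (2b) val=0 bits=0x0 at bit 7: 0x005f
err (7b) val=12 bits=0xc at bit 9: 0x185f
word = 0x185f → little-endian bytes:
  [0]=0x5f  [1]=0x18

5f 18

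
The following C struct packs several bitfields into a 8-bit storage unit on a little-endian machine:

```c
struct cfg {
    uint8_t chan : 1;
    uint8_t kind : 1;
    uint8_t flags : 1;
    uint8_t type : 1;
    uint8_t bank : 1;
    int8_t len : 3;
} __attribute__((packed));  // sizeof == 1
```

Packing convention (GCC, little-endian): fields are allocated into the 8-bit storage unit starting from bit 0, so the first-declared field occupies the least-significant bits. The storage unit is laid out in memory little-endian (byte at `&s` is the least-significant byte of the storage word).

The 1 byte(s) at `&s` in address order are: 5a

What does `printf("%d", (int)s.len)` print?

2

[0]=0x5a (little-endian) → word 0x5a
chan:1 @ bit 0 → (0x5a>>0)&0x1 = 0x0
kind:1 @ bit 1 → (0x5a>>1)&0x1 = 0x1
flags:1 @ bit 2 → (0x5a>>2)&0x1 = 0x0
type:1 @ bit 3 → (0x5a>>3)&0x1 = 0x1
bank:1 @ bit 4 → (0x5a>>4)&0x1 = 0x1
len:3 @ bit 5 → (0x5a>>5)&0x7 = 0x2  ←
len signed 3b, MSB=0: value = 2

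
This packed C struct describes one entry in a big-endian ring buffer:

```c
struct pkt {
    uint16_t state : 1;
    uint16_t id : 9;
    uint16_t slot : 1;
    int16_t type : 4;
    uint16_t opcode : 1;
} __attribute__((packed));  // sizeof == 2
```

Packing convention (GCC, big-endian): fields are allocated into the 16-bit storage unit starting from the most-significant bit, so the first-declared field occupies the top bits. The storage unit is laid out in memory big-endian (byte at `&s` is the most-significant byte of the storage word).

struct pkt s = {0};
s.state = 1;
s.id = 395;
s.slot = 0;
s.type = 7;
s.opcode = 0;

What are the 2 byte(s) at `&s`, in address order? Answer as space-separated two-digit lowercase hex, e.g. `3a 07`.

e2 ce

[15+:1] state=1 & 0x1 = 0x1; word=0x8000
[6+:9] id=395 & 0x1ff = 0x18b; word=0xe2c0
[5+:1] slot=0 & 0x1 = 0x0; word=0xe2c0
[1+:4] type=7 & 0xf = 0x7; word=0xe2ce
[0+:1] opcode=0 & 0x1 = 0x0; word=0xe2ce
word = 0xe2ce → big-endian bytes:
  [0]=0xe2  [1]=0xce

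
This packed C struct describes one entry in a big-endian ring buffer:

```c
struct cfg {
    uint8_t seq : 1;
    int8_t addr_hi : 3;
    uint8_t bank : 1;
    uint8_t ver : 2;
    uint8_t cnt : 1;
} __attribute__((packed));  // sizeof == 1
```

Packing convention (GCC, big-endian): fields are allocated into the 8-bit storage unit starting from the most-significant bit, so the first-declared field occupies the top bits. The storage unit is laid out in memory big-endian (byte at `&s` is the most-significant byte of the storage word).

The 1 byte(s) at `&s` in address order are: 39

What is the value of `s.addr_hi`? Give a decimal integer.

3

[0]=0x39 (big-endian) → word 0x39
seq:1 @ bit 7 → (0x39>>7)&0x1 = 0x0
addr_hi:3 @ bit 4 → (0x39>>4)&0x7 = 0x3  ←
bank:1 @ bit 3 → (0x39>>3)&0x1 = 0x1
ver:2 @ bit 1 → (0x39>>1)&0x3 = 0x0
cnt:1 @ bit 0 → (0x39>>0)&0x1 = 0x1
addr_hi signed 3b, MSB=0: value = 3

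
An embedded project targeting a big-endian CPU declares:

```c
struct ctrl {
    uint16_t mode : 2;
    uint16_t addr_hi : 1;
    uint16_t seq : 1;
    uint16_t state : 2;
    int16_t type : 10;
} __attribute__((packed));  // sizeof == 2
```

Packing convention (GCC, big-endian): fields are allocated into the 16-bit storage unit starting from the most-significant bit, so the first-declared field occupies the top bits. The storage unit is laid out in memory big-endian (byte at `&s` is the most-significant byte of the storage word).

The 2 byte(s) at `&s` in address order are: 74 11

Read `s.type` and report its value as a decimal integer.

[0]=0x74 [1]=0x11 (big-endian) → word 0x7411
mode:2 @ bit 14 → (0x7411>>14)&0x3 = 0x1
addr_hi:1 @ bit 13 → (0x7411>>13)&0x1 = 0x1
seq:1 @ bit 12 → (0x7411>>12)&0x1 = 0x1
state:2 @ bit 10 → (0x7411>>10)&0x3 = 0x1
type:10 @ bit 0 → (0x7411>>0)&0x3ff = 0x11  ←
type signed 10b, MSB=0: value = 17

17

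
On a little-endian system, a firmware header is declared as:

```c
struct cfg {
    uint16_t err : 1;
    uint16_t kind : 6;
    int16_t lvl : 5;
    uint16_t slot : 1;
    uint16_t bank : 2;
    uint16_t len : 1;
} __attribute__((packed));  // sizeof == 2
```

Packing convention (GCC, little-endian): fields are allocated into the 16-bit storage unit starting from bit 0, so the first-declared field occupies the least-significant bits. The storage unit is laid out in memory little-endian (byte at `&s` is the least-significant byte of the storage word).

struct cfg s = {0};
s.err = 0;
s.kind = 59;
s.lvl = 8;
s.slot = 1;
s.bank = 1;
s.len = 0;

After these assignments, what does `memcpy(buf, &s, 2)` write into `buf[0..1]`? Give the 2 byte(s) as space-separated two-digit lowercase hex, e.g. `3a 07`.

76 34

err (1b) val=0 bits=0x0 at bit 0: 0x0000
kind (6b) val=59 bits=0x3b at bit 1: 0x0076
lvl (5b) val=8 bits=0x8 at bit 7: 0x0476
slot (1b) val=1 bits=0x1 at bit 12: 0x1476
bank (2b) val=1 bits=0x1 at bit 13: 0x3476
len (1b) val=0 bits=0x0 at bit 15: 0x3476
word = 0x3476 → little-endian bytes:
  [0]=0x76  [1]=0x34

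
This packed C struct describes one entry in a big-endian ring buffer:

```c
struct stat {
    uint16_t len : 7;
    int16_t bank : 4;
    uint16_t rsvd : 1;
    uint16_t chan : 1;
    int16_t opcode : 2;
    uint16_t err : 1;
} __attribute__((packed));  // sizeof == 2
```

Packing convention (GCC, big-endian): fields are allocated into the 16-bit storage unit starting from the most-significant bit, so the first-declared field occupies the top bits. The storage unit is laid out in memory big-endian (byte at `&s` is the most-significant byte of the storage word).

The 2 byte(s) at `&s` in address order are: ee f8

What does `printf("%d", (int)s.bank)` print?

[0]=0xee [1]=0xf8 (big-endian) → word 0xeef8
len:7 @ bit 9 → (0xeef8>>9)&0x7f = 0x77
bank:4 @ bit 5 → (0xeef8>>5)&0xf = 0x7  ←
rsvd:1 @ bit 4 → (0xeef8>>4)&0x1 = 0x1
chan:1 @ bit 3 → (0xeef8>>3)&0x1 = 0x1
opcode:2 @ bit 1 → (0xeef8>>1)&0x3 = 0x0
err:1 @ bit 0 → (0xeef8>>0)&0x1 = 0x0
bank signed 4b, MSB=0: value = 7

7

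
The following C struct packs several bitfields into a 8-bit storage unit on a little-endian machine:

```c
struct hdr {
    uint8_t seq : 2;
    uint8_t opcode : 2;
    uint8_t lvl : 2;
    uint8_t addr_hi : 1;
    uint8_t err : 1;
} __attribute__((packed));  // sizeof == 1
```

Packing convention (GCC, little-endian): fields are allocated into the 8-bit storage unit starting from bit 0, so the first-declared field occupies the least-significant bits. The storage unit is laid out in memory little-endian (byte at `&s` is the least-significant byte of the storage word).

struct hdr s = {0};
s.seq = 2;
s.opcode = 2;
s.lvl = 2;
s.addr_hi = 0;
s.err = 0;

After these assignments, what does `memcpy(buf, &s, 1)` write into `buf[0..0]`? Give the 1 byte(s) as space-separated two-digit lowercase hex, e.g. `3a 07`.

2a

seq:2 = 2 → 0x2 << 0 → word 0x02
opcode:2 = 2 → 0x2 << 2 → word 0x0a
lvl:2 = 2 → 0x2 << 4 → word 0x2a
addr_hi:1 = 0 → 0x0 << 6 → word 0x2a
err:1 = 0 → 0x0 << 7 → word 0x2a
word = 0x2a → little-endian bytes:
  [0]=0x2a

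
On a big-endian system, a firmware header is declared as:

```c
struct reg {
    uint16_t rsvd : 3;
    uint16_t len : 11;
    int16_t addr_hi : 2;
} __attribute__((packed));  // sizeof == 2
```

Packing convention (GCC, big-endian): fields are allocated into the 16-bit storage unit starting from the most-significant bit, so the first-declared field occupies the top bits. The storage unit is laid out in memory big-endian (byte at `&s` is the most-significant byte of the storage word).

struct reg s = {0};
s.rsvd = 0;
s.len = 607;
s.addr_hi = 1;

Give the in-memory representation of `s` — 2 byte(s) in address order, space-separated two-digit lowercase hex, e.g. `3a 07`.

rsvd (3b) val=0 bits=0x0 at bit 13: 0x0000
len (11b) val=607 bits=0x25f at bit 2: 0x097c
addr_hi (2b) val=1 bits=0x1 at bit 0: 0x097d
word = 0x097d → big-endian bytes:
  [0]=0x09  [1]=0x7d

09 7d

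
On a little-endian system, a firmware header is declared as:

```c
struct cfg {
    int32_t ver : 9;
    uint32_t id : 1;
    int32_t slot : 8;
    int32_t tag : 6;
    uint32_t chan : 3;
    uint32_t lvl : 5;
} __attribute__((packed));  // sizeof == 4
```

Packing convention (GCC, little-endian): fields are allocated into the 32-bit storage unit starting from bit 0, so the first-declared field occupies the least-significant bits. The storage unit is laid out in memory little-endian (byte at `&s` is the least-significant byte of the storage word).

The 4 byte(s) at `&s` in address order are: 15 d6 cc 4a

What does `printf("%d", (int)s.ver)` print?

21

[0]=0x15 [1]=0xd6 [2]=0xcc [3]=0x4a (little-endian) → word 0x4accd615
ver [0+:9] = (word>>0) & 0x1ff = 21  ←
id [9+:1] = (word>>9) & 0x1 = 1
slot [10+:8] = (word>>10) & 0xff = 53
tag [18+:6] = (word>>18) & 0x3f = 51
chan [24+:3] = (word>>24) & 0x7 = 2
lvl [27+:5] = (word>>27) & 0x1f = 9
ver signed 9b, MSB=0: value = 21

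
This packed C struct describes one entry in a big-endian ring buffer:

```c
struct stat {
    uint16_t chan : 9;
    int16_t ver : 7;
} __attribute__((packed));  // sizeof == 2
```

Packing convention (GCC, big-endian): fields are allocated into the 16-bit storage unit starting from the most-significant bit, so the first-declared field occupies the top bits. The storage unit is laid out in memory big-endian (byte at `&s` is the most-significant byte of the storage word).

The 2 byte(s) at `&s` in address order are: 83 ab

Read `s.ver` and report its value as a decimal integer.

43

[0]=0x83 [1]=0xab (big-endian) → word 0x83ab
chan [7+:9] = (word>>7) & 0x1ff = 263
ver [0+:7] = (word>>0) & 0x7f = 43  ←
ver signed 7b, MSB=0: value = 43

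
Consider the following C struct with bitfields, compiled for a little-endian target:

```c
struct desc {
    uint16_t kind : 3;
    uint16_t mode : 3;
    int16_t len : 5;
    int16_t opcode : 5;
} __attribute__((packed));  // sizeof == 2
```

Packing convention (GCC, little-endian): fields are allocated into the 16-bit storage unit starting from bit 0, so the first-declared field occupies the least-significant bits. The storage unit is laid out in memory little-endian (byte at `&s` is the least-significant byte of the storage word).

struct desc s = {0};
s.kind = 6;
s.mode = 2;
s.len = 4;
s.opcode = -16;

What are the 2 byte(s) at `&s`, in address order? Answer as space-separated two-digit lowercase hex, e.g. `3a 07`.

16 81

kind (3b) val=6 bits=0x6 at bit 0: 0x0006
mode (3b) val=2 bits=0x2 at bit 3: 0x0016
len (5b) val=4 bits=0x4 at bit 6: 0x0116
opcode (5b) val=-16 bits=0x10 at bit 11: 0x8116
word = 0x8116 → little-endian bytes:
  [0]=0x16  [1]=0x81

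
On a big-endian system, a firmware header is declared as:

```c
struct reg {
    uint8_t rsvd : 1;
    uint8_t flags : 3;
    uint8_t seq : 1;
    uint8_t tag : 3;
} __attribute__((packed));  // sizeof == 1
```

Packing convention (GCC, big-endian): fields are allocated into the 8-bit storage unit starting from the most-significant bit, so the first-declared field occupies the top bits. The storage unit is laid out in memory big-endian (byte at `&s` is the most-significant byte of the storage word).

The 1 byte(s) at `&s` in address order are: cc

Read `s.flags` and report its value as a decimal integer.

[0]=0xcc (big-endian) → word 0xcc
rsvd:1 @ bit 7 → (0xcc>>7)&0x1 = 0x1
flags:3 @ bit 4 → (0xcc>>4)&0x7 = 0x4  ←
seq:1 @ bit 3 → (0xcc>>3)&0x1 = 0x1
tag:3 @ bit 0 → (0xcc>>0)&0x7 = 0x4

4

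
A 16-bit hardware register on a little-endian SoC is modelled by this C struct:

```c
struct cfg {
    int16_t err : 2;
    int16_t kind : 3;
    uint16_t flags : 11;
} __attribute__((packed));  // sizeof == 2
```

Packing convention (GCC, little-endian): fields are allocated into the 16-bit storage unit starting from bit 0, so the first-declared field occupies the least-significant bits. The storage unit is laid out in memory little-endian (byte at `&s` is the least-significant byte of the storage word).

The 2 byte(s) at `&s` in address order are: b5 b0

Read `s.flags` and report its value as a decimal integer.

1413

[0]=0xb5 [1]=0xb0 (little-endian) → word 0xb0b5
err:2 @ bit 0 → (0xb0b5>>0)&0x3 = 0x1
kind:3 @ bit 2 → (0xb0b5>>2)&0x7 = 0x5
flags:11 @ bit 5 → (0xb0b5>>5)&0x7ff = 0x585  ←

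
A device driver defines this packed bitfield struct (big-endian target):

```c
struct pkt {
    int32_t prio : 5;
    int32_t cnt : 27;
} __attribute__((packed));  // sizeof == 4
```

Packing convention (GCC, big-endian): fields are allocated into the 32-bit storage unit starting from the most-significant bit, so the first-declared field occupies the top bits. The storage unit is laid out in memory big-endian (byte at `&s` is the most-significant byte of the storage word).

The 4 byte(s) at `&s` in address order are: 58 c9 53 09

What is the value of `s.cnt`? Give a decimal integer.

[0]=0x58 [1]=0xc9 [2]=0x53 [3]=0x09 (big-endian) → word 0x58c95309
prio:5 @ bit 27 → (0x58c95309>>27)&0x1f = 0xb
cnt:27 @ bit 0 → (0x58c95309>>0)&0x7ffffff = 0xc95309  ←
cnt signed 27b, MSB=0: value = 13193993

13193993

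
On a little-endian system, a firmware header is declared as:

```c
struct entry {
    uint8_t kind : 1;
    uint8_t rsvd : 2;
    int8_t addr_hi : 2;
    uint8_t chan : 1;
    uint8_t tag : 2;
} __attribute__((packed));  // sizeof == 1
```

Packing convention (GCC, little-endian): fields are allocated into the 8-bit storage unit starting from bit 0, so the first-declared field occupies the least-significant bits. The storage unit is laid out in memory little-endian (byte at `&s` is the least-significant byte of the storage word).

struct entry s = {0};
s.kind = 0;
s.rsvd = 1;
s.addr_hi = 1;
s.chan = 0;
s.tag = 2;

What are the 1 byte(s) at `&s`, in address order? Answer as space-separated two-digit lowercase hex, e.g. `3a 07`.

8a

kind:1 = 0 → 0x0 << 0 → word 0x00
rsvd:2 = 1 → 0x1 << 1 → word 0x02
addr_hi:2 = 1 → 0x1 << 3 → word 0x0a
chan:1 = 0 → 0x0 << 5 → word 0x0a
tag:2 = 2 → 0x2 << 6 → word 0x8a
word = 0x8a → little-endian bytes:
  [0]=0x8a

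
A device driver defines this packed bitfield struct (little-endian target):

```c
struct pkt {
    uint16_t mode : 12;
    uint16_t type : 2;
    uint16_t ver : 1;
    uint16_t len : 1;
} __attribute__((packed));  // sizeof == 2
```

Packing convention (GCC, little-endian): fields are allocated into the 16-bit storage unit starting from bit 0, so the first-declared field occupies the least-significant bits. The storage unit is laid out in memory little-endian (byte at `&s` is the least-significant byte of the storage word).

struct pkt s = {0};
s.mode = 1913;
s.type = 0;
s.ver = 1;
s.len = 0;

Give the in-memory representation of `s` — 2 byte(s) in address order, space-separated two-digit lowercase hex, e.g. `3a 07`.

79 47

mode:12 = 1913 → 0x779 << 0 → word 0x0779
type:2 = 0 → 0x0 << 12 → word 0x0779
ver:1 = 1 → 0x1 << 14 → word 0x4779
len:1 = 0 → 0x0 << 15 → word 0x4779
word = 0x4779 → little-endian bytes:
  [0]=0x79  [1]=0x47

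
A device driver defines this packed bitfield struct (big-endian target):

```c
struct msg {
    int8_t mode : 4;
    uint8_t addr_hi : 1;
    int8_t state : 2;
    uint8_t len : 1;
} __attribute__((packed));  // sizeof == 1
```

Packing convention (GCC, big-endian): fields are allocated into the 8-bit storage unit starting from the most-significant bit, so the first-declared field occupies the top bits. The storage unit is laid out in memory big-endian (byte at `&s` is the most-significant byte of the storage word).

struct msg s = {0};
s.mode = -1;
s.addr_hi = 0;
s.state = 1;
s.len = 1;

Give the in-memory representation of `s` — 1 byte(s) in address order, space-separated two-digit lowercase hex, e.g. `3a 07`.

mode:4 = -1 → 0xf << 4 → word 0xf0
addr_hi:1 = 0 → 0x0 << 3 → word 0xf0
state:2 = 1 → 0x1 << 1 → word 0xf2
len:1 = 1 → 0x1 << 0 → word 0xf3
word = 0xf3 → big-endian bytes:
  [0]=0xf3

f3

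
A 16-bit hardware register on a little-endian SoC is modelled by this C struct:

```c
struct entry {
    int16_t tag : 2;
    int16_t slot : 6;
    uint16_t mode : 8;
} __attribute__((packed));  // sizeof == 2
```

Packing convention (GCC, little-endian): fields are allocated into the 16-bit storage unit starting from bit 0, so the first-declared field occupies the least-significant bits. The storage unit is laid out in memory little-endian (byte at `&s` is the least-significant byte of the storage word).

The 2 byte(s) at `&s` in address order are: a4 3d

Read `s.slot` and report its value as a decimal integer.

[0]=0xa4 [1]=0x3d (little-endian) → word 0x3da4
tag:2 @ bit 0 → (0x3da4>>0)&0x3 = 0x0
slot:6 @ bit 2 → (0x3da4>>2)&0x3f = 0x29  ←
mode:8 @ bit 8 → (0x3da4>>8)&0xff = 0x3d
slot signed 6b, MSB=1: 41 - 64 = -23

-23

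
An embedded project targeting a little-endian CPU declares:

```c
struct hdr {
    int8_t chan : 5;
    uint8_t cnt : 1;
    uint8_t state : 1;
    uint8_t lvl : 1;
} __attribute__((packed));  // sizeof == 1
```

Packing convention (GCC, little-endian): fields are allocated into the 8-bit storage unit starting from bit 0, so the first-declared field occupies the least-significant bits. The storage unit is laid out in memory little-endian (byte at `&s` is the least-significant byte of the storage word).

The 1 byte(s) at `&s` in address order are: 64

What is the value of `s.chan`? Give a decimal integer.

[0]=0x64 (little-endian) → word 0x64
chan [0+:5] = (word>>0) & 0x1f = 4  ←
cnt [5+:1] = (word>>5) & 0x1 = 1
state [6+:1] = (word>>6) & 0x1 = 1
lvl [7+:1] = (word>>7) & 0x1 = 0
chan signed 5b, MSB=0: value = 4

4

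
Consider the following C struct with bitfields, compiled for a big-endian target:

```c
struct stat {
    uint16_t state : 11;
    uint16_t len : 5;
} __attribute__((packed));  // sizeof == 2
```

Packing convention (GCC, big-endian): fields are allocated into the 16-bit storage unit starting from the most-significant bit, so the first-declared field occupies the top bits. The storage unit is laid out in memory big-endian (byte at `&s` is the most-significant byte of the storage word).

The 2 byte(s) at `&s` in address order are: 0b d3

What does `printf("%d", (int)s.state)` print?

[0]=0x0b [1]=0xd3 (big-endian) → word 0x0bd3
state:11 @ bit 5 → (0x0bd3>>5)&0x7ff = 0x5e  ←
len:5 @ bit 0 → (0x0bd3>>0)&0x1f = 0x13

94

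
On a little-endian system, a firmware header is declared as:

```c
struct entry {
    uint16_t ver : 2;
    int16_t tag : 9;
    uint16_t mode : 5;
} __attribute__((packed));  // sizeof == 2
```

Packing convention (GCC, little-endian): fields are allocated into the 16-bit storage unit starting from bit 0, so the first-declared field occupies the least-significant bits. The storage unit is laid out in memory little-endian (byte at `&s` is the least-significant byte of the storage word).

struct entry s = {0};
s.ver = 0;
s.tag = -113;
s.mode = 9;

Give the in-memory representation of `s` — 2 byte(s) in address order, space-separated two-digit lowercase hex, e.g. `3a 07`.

3c 4e

ver:2 = 0 → 0x0 << 0 → word 0x0000
tag:9 = -113 → 0x18f << 2 → word 0x063c
mode:5 = 9 → 0x9 << 11 → word 0x4e3c
word = 0x4e3c → little-endian bytes:
  [0]=0x3c  [1]=0x4e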